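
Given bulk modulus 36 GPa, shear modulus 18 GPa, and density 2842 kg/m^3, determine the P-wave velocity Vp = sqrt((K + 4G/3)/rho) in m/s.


First compute the effective modulus:
K + 4G/3 = 36e9 + 4*18e9/3 = 60000000000.0 Pa
Then divide by density:
60000000000.0 / 2842 = 21111893.0331 Pa/(kg/m^3)
Take the square root:
Vp = sqrt(21111893.0331) = 4594.77 m/s

4594.77


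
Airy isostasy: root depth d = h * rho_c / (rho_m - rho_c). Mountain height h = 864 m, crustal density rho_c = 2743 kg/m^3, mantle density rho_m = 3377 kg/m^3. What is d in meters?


rho_m - rho_c = 3377 - 2743 = 634
d = 864 * 2743 / 634
= 2369952 / 634
= 3738.09 m

3738.09


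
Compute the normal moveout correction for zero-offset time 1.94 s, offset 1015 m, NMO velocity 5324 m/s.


x/Vnmo = 1015/5324 = 0.190646
(x/Vnmo)^2 = 0.036346
t0^2 = 3.7636
sqrt(3.7636 + 0.036346) = 1.949345
dt = 1.949345 - 1.94 = 0.009345

0.009345


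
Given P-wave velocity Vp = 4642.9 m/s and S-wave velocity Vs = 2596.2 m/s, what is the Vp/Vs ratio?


Vp/Vs = 4642.9 / 2596.2
= 1.7883

1.7883


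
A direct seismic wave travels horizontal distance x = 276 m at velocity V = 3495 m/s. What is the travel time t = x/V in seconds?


t = x / V
= 276 / 3495
= 0.079 s

0.079


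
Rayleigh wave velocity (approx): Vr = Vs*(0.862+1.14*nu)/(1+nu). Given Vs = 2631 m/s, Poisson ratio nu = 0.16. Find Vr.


Numerator factor = 0.862 + 1.14*0.16 = 1.0444
Denominator = 1 + 0.16 = 1.16
Vr = 2631 * 1.0444 / 1.16 = 2368.81 m/s

2368.81


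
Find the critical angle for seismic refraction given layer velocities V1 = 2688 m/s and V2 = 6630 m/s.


V1/V2 = 2688/6630 = 0.40543
theta_c = arcsin(0.40543) = 23.9181 degrees

23.9181


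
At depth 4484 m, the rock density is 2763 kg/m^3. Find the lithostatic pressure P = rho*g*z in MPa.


P = rho * g * z / 1e6
= 2763 * 9.81 * 4484 / 1e6
= 121538954.52 / 1e6
= 121.539 MPa

121.539


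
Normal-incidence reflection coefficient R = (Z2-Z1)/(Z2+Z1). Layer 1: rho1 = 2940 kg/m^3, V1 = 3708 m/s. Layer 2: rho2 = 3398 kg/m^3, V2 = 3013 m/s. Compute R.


Z1 = 2940 * 3708 = 10901520
Z2 = 3398 * 3013 = 10238174
R = (10238174 - 10901520) / (10238174 + 10901520) = -663346 / 21139694 = -0.0314

-0.0314


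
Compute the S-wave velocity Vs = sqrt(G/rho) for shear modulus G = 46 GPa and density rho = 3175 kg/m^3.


Convert G to Pa: G = 46e9 Pa
Compute G/rho = 46e9 / 3175 = 14488188.9764
Vs = sqrt(14488188.9764) = 3806.34 m/s

3806.34


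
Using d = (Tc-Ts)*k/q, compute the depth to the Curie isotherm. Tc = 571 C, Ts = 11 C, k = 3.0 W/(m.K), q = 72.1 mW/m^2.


T_Curie - T_surf = 571 - 11 = 560 C
Convert q to W/m^2: 72.1 mW/m^2 = 0.0721 W/m^2
d = 560 * 3.0 / 0.0721 = 23300.97 m

23300.97


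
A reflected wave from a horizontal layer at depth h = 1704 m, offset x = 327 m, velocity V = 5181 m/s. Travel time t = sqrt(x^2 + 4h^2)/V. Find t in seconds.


x^2 + 4h^2 = 327^2 + 4*1704^2 = 106929 + 11614464 = 11721393
sqrt(11721393) = 3423.652
t = 3423.652 / 5181 = 0.6608 s

0.6608


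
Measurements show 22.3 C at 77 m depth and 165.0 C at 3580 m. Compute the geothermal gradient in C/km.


dT = 165.0 - 22.3 = 142.7 C
dz = 3580 - 77 = 3503 m
gradient = dT/dz * 1000 = 142.7/3503 * 1000 = 40.7365 C/km

40.7365


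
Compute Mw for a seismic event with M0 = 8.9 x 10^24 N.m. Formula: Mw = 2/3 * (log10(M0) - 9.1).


log10(M0) = log10(8.9 x 10^24) = 24.9494
Mw = 2/3 * (24.9494 - 9.1)
= 2/3 * 15.8494
= 10.57

10.57


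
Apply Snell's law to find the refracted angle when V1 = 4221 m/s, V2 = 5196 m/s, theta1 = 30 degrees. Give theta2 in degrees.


sin(theta1) = sin(30 deg) = 0.5
sin(theta2) = V2/V1 * sin(theta1) = 5196/4221 * 0.5 = 0.615494
theta2 = arcsin(0.615494) = 37.9878 degrees

37.9878


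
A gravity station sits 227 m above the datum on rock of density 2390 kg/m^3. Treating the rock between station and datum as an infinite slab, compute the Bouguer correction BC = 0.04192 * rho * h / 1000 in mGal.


BC = 0.04192 * rho * h / 1000
= 0.04192 * 2390 * 227 / 1000
= 22.7429 mGal

22.7429


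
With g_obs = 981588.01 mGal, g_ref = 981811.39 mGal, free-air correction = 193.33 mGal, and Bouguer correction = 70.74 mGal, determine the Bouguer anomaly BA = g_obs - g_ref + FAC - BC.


BA = g_obs - g_ref + FAC - BC
= 981588.01 - 981811.39 + 193.33 - 70.74
= -100.79 mGal

-100.79


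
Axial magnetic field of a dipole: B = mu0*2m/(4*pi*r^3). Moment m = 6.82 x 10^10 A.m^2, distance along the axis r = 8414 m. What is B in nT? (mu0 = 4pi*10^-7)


m = 6.82 x 10^10 = 68200000000 A.m^2
2m = 136400000000 A.m^2
r^3 = 8414^3 = 595672461944
B = (4pi*10^-7) * 136400000000 / (4*pi * 595672461944) * 1e9
= 171405.29518 / 7485440921556.06 * 1e9
= 22.8985 nT

22.8985


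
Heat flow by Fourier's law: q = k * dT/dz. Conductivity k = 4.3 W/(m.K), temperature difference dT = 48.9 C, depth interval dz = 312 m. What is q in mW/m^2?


q = k * dT / dz * 1000
= 4.3 * 48.9 / 312 * 1000
= 0.673942 * 1000
= 673.9423 mW/m^2

673.9423


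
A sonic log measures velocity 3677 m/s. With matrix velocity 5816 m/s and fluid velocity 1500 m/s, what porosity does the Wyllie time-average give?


1/V - 1/Vm = 1/3677 - 1/5816 = 0.00010002
1/Vf - 1/Vm = 1/1500 - 1/5816 = 0.00049473
phi = 0.00010002 / 0.00049473 = 0.2022

0.2022


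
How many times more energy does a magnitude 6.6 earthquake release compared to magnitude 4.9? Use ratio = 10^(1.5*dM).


M2 - M1 = 6.6 - 4.9 = 1.7
1.5 * 1.7 = 2.55
ratio = 10^2.55 = 354.81

354.81


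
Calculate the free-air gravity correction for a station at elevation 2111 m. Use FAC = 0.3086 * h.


FAC = 0.3086 * h
= 0.3086 * 2111
= 651.4546 mGal

651.4546


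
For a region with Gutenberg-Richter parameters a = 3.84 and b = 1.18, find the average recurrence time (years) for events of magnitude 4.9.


log10(N) = 3.84 - 1.18*4.9 = -1.942
N = 10^-1.942 = 0.011429
T = 1/N = 1/0.011429 = 87.4984 years

87.4984


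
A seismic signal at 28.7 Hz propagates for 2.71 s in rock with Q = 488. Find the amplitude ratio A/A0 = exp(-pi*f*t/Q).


pi*f*t/Q = pi*28.7*2.71/488 = 0.500704
A/A0 = exp(-0.500704) = 0.606104

0.606104


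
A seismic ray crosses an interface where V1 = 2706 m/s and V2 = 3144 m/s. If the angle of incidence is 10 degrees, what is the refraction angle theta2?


sin(theta1) = sin(10 deg) = 0.173648
sin(theta2) = V2/V1 * sin(theta1) = 3144/2706 * 0.173648 = 0.201755
theta2 = arcsin(0.201755) = 11.6396 degrees

11.6396


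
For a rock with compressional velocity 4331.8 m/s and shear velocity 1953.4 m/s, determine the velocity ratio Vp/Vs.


Vp/Vs = 4331.8 / 1953.4
= 2.2176

2.2176


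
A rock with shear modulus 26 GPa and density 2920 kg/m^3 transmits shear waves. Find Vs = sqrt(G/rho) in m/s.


Convert G to Pa: G = 26e9 Pa
Compute G/rho = 26e9 / 2920 = 8904109.589
Vs = sqrt(8904109.589) = 2983.98 m/s

2983.98


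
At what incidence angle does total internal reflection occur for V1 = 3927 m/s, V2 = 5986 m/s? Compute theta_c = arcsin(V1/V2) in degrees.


V1/V2 = 3927/5986 = 0.656031
theta_c = arcsin(0.656031) = 40.9979 degrees

40.9979


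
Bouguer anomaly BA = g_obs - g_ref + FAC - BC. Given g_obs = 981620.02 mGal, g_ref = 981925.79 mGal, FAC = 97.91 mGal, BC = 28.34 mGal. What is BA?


BA = g_obs - g_ref + FAC - BC
= 981620.02 - 981925.79 + 97.91 - 28.34
= -236.2 mGal

-236.2


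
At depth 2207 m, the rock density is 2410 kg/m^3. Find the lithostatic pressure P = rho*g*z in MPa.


P = rho * g * z / 1e6
= 2410 * 9.81 * 2207 / 1e6
= 52178114.7 / 1e6
= 52.1781 MPa

52.1781


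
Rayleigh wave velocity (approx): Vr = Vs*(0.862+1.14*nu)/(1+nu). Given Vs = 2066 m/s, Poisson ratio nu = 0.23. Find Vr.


Numerator factor = 0.862 + 1.14*0.23 = 1.1242
Denominator = 1 + 0.23 = 1.23
Vr = 2066 * 1.1242 / 1.23 = 1888.29 m/s

1888.29


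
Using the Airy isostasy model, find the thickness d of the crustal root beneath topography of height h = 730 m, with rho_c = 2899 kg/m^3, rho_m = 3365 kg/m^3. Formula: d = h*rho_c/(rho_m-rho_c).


rho_m - rho_c = 3365 - 2899 = 466
d = 730 * 2899 / 466
= 2116270 / 466
= 4541.35 m

4541.35


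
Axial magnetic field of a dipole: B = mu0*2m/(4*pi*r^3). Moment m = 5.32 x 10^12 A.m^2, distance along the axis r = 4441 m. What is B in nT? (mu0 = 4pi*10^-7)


m = 5.32 x 10^12 = 5320000000000 A.m^2
2m = 10640000000000 A.m^2
r^3 = 4441^3 = 87587538121
B = (4pi*10^-7) * 10640000000000 / (4*pi * 87587538121) * 1e9
= 13370618.333678 / 1100657465227.8 * 1e9
= 12147.8469 nT

12147.8469


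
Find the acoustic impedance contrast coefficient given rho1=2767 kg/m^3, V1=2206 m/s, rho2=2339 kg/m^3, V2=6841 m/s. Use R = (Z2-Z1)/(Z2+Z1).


Z1 = 2767 * 2206 = 6104002
Z2 = 2339 * 6841 = 16001099
R = (16001099 - 6104002) / (16001099 + 6104002) = 9897097 / 22105101 = 0.4477

0.4477


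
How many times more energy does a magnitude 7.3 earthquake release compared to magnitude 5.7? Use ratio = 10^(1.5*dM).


M2 - M1 = 7.3 - 5.7 = 1.6
1.5 * 1.6 = 2.4
ratio = 10^2.4 = 251.19

251.19


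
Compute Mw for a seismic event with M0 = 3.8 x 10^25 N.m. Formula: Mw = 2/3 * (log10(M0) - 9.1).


log10(M0) = log10(3.8 x 10^25) = 25.5798
Mw = 2/3 * (25.5798 - 9.1)
= 2/3 * 16.4798
= 10.99

10.99


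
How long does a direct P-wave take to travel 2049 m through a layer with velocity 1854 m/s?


t = x / V
= 2049 / 1854
= 1.1052 s

1.1052


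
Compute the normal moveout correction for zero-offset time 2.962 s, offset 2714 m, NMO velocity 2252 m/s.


x/Vnmo = 2714/2252 = 1.205151
(x/Vnmo)^2 = 1.452389
t0^2 = 8.773444
sqrt(8.773444 + 1.452389) = 3.197786
dt = 3.197786 - 2.962 = 0.235786

0.235786


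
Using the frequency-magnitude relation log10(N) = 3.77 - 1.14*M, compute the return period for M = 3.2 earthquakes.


log10(N) = 3.77 - 1.14*3.2 = 0.122
N = 10^0.122 = 1.324342
T = 1/N = 1/1.324342 = 0.7551 years

0.7551


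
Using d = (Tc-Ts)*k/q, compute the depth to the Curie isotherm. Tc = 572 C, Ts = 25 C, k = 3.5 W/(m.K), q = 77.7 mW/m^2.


T_Curie - T_surf = 572 - 25 = 547 C
Convert q to W/m^2: 77.7 mW/m^2 = 0.0777 W/m^2
d = 547 * 3.5 / 0.0777 = 24639.64 m

24639.64


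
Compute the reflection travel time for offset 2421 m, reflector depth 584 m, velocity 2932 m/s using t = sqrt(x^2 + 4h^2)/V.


x^2 + 4h^2 = 2421^2 + 4*584^2 = 5861241 + 1364224 = 7225465
sqrt(7225465) = 2688.0225
t = 2688.0225 / 2932 = 0.9168 s

0.9168


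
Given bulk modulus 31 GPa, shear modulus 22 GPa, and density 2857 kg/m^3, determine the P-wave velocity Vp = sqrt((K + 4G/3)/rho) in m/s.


First compute the effective modulus:
K + 4G/3 = 31e9 + 4*22e9/3 = 60333333333.33 Pa
Then divide by density:
60333333333.33 / 2857 = 21117722.5528 Pa/(kg/m^3)
Take the square root:
Vp = sqrt(21117722.5528) = 4595.4 m/s

4595.4


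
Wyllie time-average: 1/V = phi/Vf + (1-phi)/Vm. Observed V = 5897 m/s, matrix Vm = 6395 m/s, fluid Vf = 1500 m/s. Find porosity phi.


1/V - 1/Vm = 1/5897 - 1/6395 = 1.321e-05
1/Vf - 1/Vm = 1/1500 - 1/6395 = 0.00051029
phi = 1.321e-05 / 0.00051029 = 0.0259

0.0259


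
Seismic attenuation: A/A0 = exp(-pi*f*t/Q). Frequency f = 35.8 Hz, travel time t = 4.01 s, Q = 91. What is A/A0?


pi*f*t/Q = pi*35.8*4.01/91 = 4.956052
A/A0 = exp(-4.956052) = 0.007041

0.007041


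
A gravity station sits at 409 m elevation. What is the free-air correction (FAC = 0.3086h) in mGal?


FAC = 0.3086 * h
= 0.3086 * 409
= 126.2174 mGal

126.2174


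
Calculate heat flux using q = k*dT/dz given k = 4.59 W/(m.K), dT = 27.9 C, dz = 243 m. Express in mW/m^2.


q = k * dT / dz * 1000
= 4.59 * 27.9 / 243 * 1000
= 0.527 * 1000
= 527.0 mW/m^2

527.0


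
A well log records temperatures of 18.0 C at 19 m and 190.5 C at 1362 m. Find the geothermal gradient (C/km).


dT = 190.5 - 18.0 = 172.5 C
dz = 1362 - 19 = 1343 m
gradient = dT/dz * 1000 = 172.5/1343 * 1000 = 128.4438 C/km

128.4438


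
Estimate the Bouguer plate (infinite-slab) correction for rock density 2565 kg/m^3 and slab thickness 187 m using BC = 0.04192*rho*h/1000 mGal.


BC = 0.04192 * rho * h / 1000
= 0.04192 * 2565 * 187 / 1000
= 20.1071 mGal

20.1071


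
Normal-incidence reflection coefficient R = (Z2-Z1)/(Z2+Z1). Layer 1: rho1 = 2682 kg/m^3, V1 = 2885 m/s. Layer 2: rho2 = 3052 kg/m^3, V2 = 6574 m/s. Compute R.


Z1 = 2682 * 2885 = 7737570
Z2 = 3052 * 6574 = 20063848
R = (20063848 - 7737570) / (20063848 + 7737570) = 12326278 / 27801418 = 0.4434

0.4434


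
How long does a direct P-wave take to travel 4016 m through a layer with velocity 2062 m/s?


t = x / V
= 4016 / 2062
= 1.9476 s

1.9476


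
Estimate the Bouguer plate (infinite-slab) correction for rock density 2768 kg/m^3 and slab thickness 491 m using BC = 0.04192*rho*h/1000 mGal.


BC = 0.04192 * rho * h / 1000
= 0.04192 * 2768 * 491 / 1000
= 56.973 mGal

56.973


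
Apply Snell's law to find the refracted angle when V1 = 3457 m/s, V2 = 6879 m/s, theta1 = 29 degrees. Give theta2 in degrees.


sin(theta1) = sin(29 deg) = 0.48481
sin(theta2) = V2/V1 * sin(theta1) = 6879/3457 * 0.48481 = 0.964711
theta2 = arcsin(0.964711) = 74.7333 degrees

74.7333


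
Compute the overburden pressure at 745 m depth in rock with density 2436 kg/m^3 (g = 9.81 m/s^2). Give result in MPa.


P = rho * g * z / 1e6
= 2436 * 9.81 * 745 / 1e6
= 17803384.2 / 1e6
= 17.8034 MPa

17.8034


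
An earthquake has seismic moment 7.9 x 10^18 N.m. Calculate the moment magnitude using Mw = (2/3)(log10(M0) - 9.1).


log10(M0) = log10(7.9 x 10^18) = 18.8976
Mw = 2/3 * (18.8976 - 9.1)
= 2/3 * 9.7976
= 6.53

6.53


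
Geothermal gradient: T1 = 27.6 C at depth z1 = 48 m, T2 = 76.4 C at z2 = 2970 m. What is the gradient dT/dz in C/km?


dT = 76.4 - 27.6 = 48.8 C
dz = 2970 - 48 = 2922 m
gradient = dT/dz * 1000 = 48.8/2922 * 1000 = 16.7009 C/km

16.7009


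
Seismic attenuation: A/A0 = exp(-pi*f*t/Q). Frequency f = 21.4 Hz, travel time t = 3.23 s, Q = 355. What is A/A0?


pi*f*t/Q = pi*21.4*3.23/355 = 0.611699
A/A0 = exp(-0.611699) = 0.542428

0.542428


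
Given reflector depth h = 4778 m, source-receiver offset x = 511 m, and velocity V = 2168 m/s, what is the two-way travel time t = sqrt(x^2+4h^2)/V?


x^2 + 4h^2 = 511^2 + 4*4778^2 = 261121 + 91317136 = 91578257
sqrt(91578257) = 9569.6529
t = 9569.6529 / 2168 = 4.414 s

4.414


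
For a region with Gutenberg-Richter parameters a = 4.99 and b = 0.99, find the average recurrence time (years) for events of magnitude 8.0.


log10(N) = 4.99 - 0.99*8.0 = -2.93
N = 10^-2.93 = 0.001175
T = 1/N = 1/0.001175 = 851.138 years

851.138


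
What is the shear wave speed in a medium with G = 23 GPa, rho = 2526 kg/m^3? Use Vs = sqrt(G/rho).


Convert G to Pa: G = 23e9 Pa
Compute G/rho = 23e9 / 2526 = 9105304.8298
Vs = sqrt(9105304.8298) = 3017.5 m/s

3017.5


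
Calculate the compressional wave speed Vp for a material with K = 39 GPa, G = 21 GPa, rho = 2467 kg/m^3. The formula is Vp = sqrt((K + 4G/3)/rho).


First compute the effective modulus:
K + 4G/3 = 39e9 + 4*21e9/3 = 67000000000.0 Pa
Then divide by density:
67000000000.0 / 2467 = 27158492.0957 Pa/(kg/m^3)
Take the square root:
Vp = sqrt(27158492.0957) = 5211.38 m/s

5211.38


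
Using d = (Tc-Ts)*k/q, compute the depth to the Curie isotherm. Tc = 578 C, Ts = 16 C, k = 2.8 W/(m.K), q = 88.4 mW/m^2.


T_Curie - T_surf = 578 - 16 = 562 C
Convert q to W/m^2: 88.4 mW/m^2 = 0.0884 W/m^2
d = 562 * 2.8 / 0.0884 = 17800.9 m

17800.9


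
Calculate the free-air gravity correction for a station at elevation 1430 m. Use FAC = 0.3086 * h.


FAC = 0.3086 * h
= 0.3086 * 1430
= 441.298 mGal

441.298


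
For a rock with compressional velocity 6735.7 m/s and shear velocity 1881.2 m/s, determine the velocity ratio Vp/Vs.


Vp/Vs = 6735.7 / 1881.2
= 3.5805

3.5805


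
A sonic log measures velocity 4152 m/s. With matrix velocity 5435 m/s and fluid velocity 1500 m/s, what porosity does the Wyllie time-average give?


1/V - 1/Vm = 1/4152 - 1/5435 = 5.686e-05
1/Vf - 1/Vm = 1/1500 - 1/5435 = 0.00048267
phi = 5.686e-05 / 0.00048267 = 0.1178

0.1178


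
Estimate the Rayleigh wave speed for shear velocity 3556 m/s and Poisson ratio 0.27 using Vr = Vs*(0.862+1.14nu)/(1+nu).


Numerator factor = 0.862 + 1.14*0.27 = 1.1698
Denominator = 1 + 0.27 = 1.27
Vr = 3556 * 1.1698 / 1.27 = 3275.44 m/s

3275.44


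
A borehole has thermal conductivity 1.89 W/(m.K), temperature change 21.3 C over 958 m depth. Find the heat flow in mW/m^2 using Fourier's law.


q = k * dT / dz * 1000
= 1.89 * 21.3 / 958 * 1000
= 0.042022 * 1000
= 42.0219 mW/m^2

42.0219


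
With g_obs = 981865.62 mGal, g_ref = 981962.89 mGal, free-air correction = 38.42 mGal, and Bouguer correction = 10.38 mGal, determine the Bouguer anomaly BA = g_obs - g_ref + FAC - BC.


BA = g_obs - g_ref + FAC - BC
= 981865.62 - 981962.89 + 38.42 - 10.38
= -69.23 mGal

-69.23


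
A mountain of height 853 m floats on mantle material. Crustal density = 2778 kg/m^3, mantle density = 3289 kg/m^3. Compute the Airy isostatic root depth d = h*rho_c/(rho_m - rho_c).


rho_m - rho_c = 3289 - 2778 = 511
d = 853 * 2778 / 511
= 2369634 / 511
= 4637.25 m

4637.25


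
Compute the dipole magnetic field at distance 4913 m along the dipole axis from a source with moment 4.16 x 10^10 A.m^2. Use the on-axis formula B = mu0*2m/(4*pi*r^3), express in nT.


m = 4.16 x 10^10 = 41600000000 A.m^2
2m = 83200000000 A.m^2
r^3 = 4913^3 = 118587876497
B = (4pi*10^-7) * 83200000000 / (4*pi * 118587876497) * 1e9
= 104552.203511 / 1490219206431.16 * 1e9
= 70.1589 nT

70.1589


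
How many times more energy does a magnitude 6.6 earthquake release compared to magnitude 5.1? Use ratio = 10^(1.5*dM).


M2 - M1 = 6.6 - 5.1 = 1.5
1.5 * 1.5 = 2.25
ratio = 10^2.25 = 177.83

177.83


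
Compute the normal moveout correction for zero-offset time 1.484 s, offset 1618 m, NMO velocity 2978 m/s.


x/Vnmo = 1618/2978 = 0.543318
(x/Vnmo)^2 = 0.295194
t0^2 = 2.202256
sqrt(2.202256 + 0.295194) = 1.580332
dt = 1.580332 - 1.484 = 0.096332

0.096332


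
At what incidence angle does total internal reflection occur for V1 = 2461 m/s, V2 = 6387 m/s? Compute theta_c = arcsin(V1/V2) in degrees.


V1/V2 = 2461/6387 = 0.385314
theta_c = arcsin(0.385314) = 22.6632 degrees

22.6632


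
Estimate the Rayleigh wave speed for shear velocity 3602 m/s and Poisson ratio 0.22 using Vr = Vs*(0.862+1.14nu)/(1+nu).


Numerator factor = 0.862 + 1.14*0.22 = 1.1128
Denominator = 1 + 0.22 = 1.22
Vr = 3602 * 1.1128 / 1.22 = 3285.5 m/s

3285.5


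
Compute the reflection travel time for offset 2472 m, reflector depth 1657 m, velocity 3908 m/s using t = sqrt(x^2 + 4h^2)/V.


x^2 + 4h^2 = 2472^2 + 4*1657^2 = 6110784 + 10982596 = 17093380
sqrt(17093380) = 4134.4141
t = 4134.4141 / 3908 = 1.0579 s

1.0579


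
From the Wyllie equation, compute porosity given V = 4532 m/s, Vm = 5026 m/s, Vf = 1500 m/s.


1/V - 1/Vm = 1/4532 - 1/5026 = 2.169e-05
1/Vf - 1/Vm = 1/1500 - 1/5026 = 0.0004677
phi = 2.169e-05 / 0.0004677 = 0.0464

0.0464


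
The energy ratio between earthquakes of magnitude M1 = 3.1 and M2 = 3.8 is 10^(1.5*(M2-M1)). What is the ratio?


M2 - M1 = 3.8 - 3.1 = 0.7
1.5 * 0.7 = 1.05
ratio = 10^1.05 = 11.22

11.22


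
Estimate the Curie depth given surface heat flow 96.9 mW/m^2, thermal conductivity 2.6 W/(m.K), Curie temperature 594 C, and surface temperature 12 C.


T_Curie - T_surf = 594 - 12 = 582 C
Convert q to W/m^2: 96.9 mW/m^2 = 0.0969 W/m^2
d = 582 * 2.6 / 0.0969 = 15616.1 m

15616.1


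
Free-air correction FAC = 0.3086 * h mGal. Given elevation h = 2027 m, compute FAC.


FAC = 0.3086 * h
= 0.3086 * 2027
= 625.5322 mGal

625.5322


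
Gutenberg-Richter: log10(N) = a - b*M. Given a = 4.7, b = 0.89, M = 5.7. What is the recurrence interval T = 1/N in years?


log10(N) = 4.7 - 0.89*5.7 = -0.373
N = 10^-0.373 = 0.423643
T = 1/N = 1/0.423643 = 2.3605 years

2.3605


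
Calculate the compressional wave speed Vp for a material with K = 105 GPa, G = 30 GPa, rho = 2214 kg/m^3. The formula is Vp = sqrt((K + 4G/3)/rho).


First compute the effective modulus:
K + 4G/3 = 105e9 + 4*30e9/3 = 145000000000.0 Pa
Then divide by density:
145000000000.0 / 2214 = 65492321.5899 Pa/(kg/m^3)
Take the square root:
Vp = sqrt(65492321.5899) = 8092.73 m/s

8092.73


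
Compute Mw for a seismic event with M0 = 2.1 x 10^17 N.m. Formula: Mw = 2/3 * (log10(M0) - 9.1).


log10(M0) = log10(2.1 x 10^17) = 17.3222
Mw = 2/3 * (17.3222 - 9.1)
= 2/3 * 8.2222
= 5.48

5.48


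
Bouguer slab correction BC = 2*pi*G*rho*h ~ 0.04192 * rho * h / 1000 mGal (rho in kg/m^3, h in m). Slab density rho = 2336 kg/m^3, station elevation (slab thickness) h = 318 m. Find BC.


BC = 0.04192 * rho * h / 1000
= 0.04192 * 2336 * 318 / 1000
= 31.1402 mGal

31.1402


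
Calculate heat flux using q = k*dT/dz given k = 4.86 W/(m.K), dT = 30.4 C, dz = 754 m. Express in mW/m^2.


q = k * dT / dz * 1000
= 4.86 * 30.4 / 754 * 1000
= 0.195947 * 1000
= 195.9469 mW/m^2

195.9469


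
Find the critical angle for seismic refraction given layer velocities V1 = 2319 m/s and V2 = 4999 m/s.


V1/V2 = 2319/4999 = 0.463893
theta_c = arcsin(0.463893) = 27.6386 degrees

27.6386


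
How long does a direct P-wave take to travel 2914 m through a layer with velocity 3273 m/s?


t = x / V
= 2914 / 3273
= 0.8903 s

0.8903


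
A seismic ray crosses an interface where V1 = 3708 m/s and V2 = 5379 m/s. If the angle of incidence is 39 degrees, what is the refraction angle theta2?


sin(theta1) = sin(39 deg) = 0.62932
sin(theta2) = V2/V1 * sin(theta1) = 5379/3708 * 0.62932 = 0.912922
theta2 = arcsin(0.912922) = 65.9123 degrees

65.9123


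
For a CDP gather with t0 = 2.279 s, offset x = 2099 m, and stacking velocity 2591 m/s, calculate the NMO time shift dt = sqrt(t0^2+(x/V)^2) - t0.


x/Vnmo = 2099/2591 = 0.810112
(x/Vnmo)^2 = 0.656281
t0^2 = 5.193841
sqrt(5.193841 + 0.656281) = 2.418703
dt = 2.418703 - 2.279 = 0.139703

0.139703


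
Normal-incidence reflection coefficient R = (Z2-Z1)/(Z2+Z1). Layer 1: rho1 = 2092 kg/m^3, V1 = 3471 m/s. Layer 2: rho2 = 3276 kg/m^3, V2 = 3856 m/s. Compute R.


Z1 = 2092 * 3471 = 7261332
Z2 = 3276 * 3856 = 12632256
R = (12632256 - 7261332) / (12632256 + 7261332) = 5370924 / 19893588 = 0.27

0.27


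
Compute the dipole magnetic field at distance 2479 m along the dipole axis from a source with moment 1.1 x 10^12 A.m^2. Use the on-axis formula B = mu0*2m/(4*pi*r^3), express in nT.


m = 1.1 x 10^12 = 1100000000000 A.m^2
2m = 2200000000000 A.m^2
r^3 = 2479^3 = 15234548239
B = (4pi*10^-7) * 2200000000000 / (4*pi * 15234548239) * 1e9
= 2764601.535159 / 191442979313.61 * 1e9
= 14440.8614 nT

14440.8614


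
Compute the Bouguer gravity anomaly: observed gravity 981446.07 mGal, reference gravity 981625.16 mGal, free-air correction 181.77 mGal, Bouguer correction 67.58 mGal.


BA = g_obs - g_ref + FAC - BC
= 981446.07 - 981625.16 + 181.77 - 67.58
= -64.9 mGal

-64.9


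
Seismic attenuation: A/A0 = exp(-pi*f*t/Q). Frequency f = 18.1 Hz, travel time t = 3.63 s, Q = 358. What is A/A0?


pi*f*t/Q = pi*18.1*3.63/358 = 0.57657
A/A0 = exp(-0.57657) = 0.561822

0.561822


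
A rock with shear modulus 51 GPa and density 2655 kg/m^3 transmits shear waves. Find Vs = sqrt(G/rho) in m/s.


Convert G to Pa: G = 51e9 Pa
Compute G/rho = 51e9 / 2655 = 19209039.548
Vs = sqrt(19209039.548) = 4382.81 m/s

4382.81


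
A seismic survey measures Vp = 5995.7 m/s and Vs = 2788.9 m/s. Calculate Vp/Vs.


Vp/Vs = 5995.7 / 2788.9
= 2.1498

2.1498


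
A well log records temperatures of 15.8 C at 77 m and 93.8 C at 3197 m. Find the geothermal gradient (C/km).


dT = 93.8 - 15.8 = 78.0 C
dz = 3197 - 77 = 3120 m
gradient = dT/dz * 1000 = 78.0/3120 * 1000 = 25.0 C/km

25.0


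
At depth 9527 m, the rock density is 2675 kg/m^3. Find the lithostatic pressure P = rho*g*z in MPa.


P = rho * g * z / 1e6
= 2675 * 9.81 * 9527 / 1e6
= 250005152.25 / 1e6
= 250.0052 MPa

250.0052


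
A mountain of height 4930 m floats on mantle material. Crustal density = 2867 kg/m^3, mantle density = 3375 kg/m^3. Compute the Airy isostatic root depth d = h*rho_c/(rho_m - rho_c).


rho_m - rho_c = 3375 - 2867 = 508
d = 4930 * 2867 / 508
= 14134310 / 508
= 27823.44 m

27823.44


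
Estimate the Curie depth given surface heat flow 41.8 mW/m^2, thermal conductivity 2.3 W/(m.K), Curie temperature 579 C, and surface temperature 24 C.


T_Curie - T_surf = 579 - 24 = 555 C
Convert q to W/m^2: 41.8 mW/m^2 = 0.0418 W/m^2
d = 555 * 2.3 / 0.0418 = 30538.28 m

30538.28


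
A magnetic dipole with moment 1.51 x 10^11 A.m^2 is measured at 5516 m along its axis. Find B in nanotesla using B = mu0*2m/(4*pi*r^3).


m = 1.51 x 10^11 = 151000000000 A.m^2
2m = 302000000000 A.m^2
r^3 = 5516^3 = 167831228096
B = (4pi*10^-7) * 302000000000 / (4*pi * 167831228096) * 1e9
= 379504.392554 / 2109029412917.39 * 1e9
= 179.9427 nT

179.9427


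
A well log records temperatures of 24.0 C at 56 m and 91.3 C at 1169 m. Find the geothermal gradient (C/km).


dT = 91.3 - 24.0 = 67.3 C
dz = 1169 - 56 = 1113 m
gradient = dT/dz * 1000 = 67.3/1113 * 1000 = 60.4672 C/km

60.4672


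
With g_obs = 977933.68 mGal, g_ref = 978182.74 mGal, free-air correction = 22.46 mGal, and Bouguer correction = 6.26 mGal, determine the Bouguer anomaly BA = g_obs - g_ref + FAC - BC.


BA = g_obs - g_ref + FAC - BC
= 977933.68 - 978182.74 + 22.46 - 6.26
= -232.86 mGal

-232.86


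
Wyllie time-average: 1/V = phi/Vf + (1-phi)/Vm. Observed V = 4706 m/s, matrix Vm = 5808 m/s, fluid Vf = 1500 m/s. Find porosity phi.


1/V - 1/Vm = 1/4706 - 1/5808 = 4.032e-05
1/Vf - 1/Vm = 1/1500 - 1/5808 = 0.00049449
phi = 4.032e-05 / 0.00049449 = 0.0815

0.0815


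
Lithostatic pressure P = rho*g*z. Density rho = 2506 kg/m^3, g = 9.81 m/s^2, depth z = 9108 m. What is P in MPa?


P = rho * g * z / 1e6
= 2506 * 9.81 * 9108 / 1e6
= 223909796.88 / 1e6
= 223.9098 MPa

223.9098


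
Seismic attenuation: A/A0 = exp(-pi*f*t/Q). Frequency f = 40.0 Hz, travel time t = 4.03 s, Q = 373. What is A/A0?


pi*f*t/Q = pi*40.0*4.03/373 = 1.357707
A/A0 = exp(-1.357707) = 0.25725

0.25725


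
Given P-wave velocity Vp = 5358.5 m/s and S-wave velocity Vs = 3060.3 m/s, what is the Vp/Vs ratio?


Vp/Vs = 5358.5 / 3060.3
= 1.751

1.751


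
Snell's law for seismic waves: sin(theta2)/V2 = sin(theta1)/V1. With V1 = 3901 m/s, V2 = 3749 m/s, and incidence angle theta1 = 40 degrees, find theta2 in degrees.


sin(theta1) = sin(40 deg) = 0.642788
sin(theta2) = V2/V1 * sin(theta1) = 3749/3901 * 0.642788 = 0.617742
theta2 = arcsin(0.617742) = 38.1514 degrees

38.1514


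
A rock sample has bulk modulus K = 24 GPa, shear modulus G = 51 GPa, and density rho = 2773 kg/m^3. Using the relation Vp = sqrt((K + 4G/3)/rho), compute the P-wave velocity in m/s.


First compute the effective modulus:
K + 4G/3 = 24e9 + 4*51e9/3 = 92000000000.0 Pa
Then divide by density:
92000000000.0 / 2773 = 33177064.551 Pa/(kg/m^3)
Take the square root:
Vp = sqrt(33177064.551) = 5759.95 m/s

5759.95


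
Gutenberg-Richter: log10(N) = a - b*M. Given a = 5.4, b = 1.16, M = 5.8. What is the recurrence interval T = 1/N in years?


log10(N) = 5.4 - 1.16*5.8 = -1.328
N = 10^-1.328 = 0.046989
T = 1/N = 1/0.046989 = 21.2814 years

21.2814


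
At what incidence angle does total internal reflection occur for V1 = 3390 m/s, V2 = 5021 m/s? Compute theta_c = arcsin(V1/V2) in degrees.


V1/V2 = 3390/5021 = 0.675164
theta_c = arcsin(0.675164) = 42.4669 degrees

42.4669


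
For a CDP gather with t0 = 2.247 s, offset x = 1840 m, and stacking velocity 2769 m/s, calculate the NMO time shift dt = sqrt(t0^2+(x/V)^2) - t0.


x/Vnmo = 1840/2769 = 0.6645
(x/Vnmo)^2 = 0.44156
t0^2 = 5.049009
sqrt(5.049009 + 0.44156) = 2.343196
dt = 2.343196 - 2.247 = 0.096196

0.096196


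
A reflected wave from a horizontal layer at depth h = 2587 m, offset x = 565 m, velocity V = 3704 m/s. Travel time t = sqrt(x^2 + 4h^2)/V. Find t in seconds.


x^2 + 4h^2 = 565^2 + 4*2587^2 = 319225 + 26770276 = 27089501
sqrt(27089501) = 5204.7575
t = 5204.7575 / 3704 = 1.4052 s

1.4052


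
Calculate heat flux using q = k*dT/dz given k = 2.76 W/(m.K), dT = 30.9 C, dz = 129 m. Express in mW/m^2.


q = k * dT / dz * 1000
= 2.76 * 30.9 / 129 * 1000
= 0.661116 * 1000
= 661.1163 mW/m^2

661.1163


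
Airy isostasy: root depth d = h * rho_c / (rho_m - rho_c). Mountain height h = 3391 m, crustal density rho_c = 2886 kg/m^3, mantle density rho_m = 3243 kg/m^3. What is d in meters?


rho_m - rho_c = 3243 - 2886 = 357
d = 3391 * 2886 / 357
= 9786426 / 357
= 27412.96 m

27412.96


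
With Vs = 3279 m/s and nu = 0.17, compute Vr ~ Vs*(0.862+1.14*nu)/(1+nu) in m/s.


Numerator factor = 0.862 + 1.14*0.17 = 1.0558
Denominator = 1 + 0.17 = 1.17
Vr = 3279 * 1.0558 / 1.17 = 2958.95 m/s

2958.95


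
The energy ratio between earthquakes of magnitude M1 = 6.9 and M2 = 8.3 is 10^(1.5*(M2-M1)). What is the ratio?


M2 - M1 = 8.3 - 6.9 = 1.4
1.5 * 1.4 = 2.1
ratio = 10^2.1 = 125.89

125.89


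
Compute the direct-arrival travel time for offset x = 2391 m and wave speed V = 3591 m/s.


t = x / V
= 2391 / 3591
= 0.6658 s

0.6658


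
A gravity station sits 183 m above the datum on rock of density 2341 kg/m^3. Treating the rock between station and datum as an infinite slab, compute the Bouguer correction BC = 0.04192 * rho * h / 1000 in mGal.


BC = 0.04192 * rho * h / 1000
= 0.04192 * 2341 * 183 / 1000
= 17.9587 mGal

17.9587


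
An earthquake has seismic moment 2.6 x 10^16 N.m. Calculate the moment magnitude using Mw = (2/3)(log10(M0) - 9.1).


log10(M0) = log10(2.6 x 10^16) = 16.415
Mw = 2/3 * (16.415 - 9.1)
= 2/3 * 7.315
= 4.88

4.88


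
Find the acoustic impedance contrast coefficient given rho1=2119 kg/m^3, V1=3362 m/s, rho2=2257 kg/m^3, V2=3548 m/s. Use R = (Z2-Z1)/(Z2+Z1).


Z1 = 2119 * 3362 = 7124078
Z2 = 2257 * 3548 = 8007836
R = (8007836 - 7124078) / (8007836 + 7124078) = 883758 / 15131914 = 0.0584

0.0584


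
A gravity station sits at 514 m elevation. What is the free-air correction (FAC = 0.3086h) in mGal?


FAC = 0.3086 * h
= 0.3086 * 514
= 158.6204 mGal

158.6204


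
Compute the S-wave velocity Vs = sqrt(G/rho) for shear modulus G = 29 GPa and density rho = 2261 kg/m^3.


Convert G to Pa: G = 29e9 Pa
Compute G/rho = 29e9 / 2261 = 12826183.1048
Vs = sqrt(12826183.1048) = 3581.37 m/s

3581.37


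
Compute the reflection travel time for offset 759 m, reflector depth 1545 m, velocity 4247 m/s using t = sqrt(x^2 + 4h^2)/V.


x^2 + 4h^2 = 759^2 + 4*1545^2 = 576081 + 9548100 = 10124181
sqrt(10124181) = 3181.8518
t = 3181.8518 / 4247 = 0.7492 s

0.7492


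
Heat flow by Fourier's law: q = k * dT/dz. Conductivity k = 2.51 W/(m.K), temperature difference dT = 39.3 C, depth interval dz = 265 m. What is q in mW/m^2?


q = k * dT / dz * 1000
= 2.51 * 39.3 / 265 * 1000
= 0.372238 * 1000
= 372.2377 mW/m^2

372.2377


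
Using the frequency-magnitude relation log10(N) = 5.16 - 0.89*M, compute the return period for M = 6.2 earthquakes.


log10(N) = 5.16 - 0.89*6.2 = -0.358
N = 10^-0.358 = 0.438531
T = 1/N = 1/0.438531 = 2.2803 years

2.2803


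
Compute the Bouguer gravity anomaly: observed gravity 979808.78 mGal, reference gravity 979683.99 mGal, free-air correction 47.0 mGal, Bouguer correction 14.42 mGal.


BA = g_obs - g_ref + FAC - BC
= 979808.78 - 979683.99 + 47.0 - 14.42
= 157.37 mGal

157.37


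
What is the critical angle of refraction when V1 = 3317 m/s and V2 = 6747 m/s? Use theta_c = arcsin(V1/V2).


V1/V2 = 3317/6747 = 0.491626
theta_c = arcsin(0.491626) = 29.4475 degrees

29.4475


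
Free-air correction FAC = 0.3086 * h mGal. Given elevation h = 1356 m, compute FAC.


FAC = 0.3086 * h
= 0.3086 * 1356
= 418.4616 mGal

418.4616


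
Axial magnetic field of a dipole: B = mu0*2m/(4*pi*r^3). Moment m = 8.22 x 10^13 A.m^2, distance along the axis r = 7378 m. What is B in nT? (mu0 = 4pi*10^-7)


m = 8.22 x 10^13 = 82200000000000 A.m^2
2m = 164400000000000 A.m^2
r^3 = 7378^3 = 401620574152
B = (4pi*10^-7) * 164400000000000 / (4*pi * 401620574152) * 1e9
= 206591132.900065 / 5046912981145.75 * 1e9
= 40934.1579 nT

40934.1579


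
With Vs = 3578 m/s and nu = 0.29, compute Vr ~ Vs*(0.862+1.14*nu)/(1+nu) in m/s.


Numerator factor = 0.862 + 1.14*0.29 = 1.1926
Denominator = 1 + 0.29 = 1.29
Vr = 3578 * 1.1926 / 1.29 = 3307.85 m/s

3307.85


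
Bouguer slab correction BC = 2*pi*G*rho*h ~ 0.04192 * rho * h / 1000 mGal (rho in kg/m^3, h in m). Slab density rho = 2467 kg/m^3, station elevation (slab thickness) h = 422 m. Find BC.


BC = 0.04192 * rho * h / 1000
= 0.04192 * 2467 * 422 / 1000
= 43.6418 mGal

43.6418


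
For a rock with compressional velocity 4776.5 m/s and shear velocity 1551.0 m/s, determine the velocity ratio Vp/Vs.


Vp/Vs = 4776.5 / 1551.0
= 3.0796

3.0796


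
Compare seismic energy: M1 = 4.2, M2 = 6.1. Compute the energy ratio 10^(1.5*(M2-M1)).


M2 - M1 = 6.1 - 4.2 = 1.9
1.5 * 1.9 = 2.85
ratio = 10^2.85 = 707.95

707.95


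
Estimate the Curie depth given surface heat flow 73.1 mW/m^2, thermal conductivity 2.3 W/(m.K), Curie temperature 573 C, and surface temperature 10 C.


T_Curie - T_surf = 573 - 10 = 563 C
Convert q to W/m^2: 73.1 mW/m^2 = 0.0731 W/m^2
d = 563 * 2.3 / 0.0731 = 17714.09 m

17714.09


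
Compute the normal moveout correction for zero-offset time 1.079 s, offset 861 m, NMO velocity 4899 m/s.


x/Vnmo = 861/4899 = 0.17575
(x/Vnmo)^2 = 0.030888
t0^2 = 1.164241
sqrt(1.164241 + 0.030888) = 1.09322
dt = 1.09322 - 1.079 = 0.01422

0.01422


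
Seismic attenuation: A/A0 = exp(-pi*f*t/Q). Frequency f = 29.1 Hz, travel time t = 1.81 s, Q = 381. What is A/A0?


pi*f*t/Q = pi*29.1*1.81/381 = 0.434307
A/A0 = exp(-0.434307) = 0.647714

0.647714


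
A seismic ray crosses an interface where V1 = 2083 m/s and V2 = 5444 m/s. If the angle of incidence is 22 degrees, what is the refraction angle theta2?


sin(theta1) = sin(22 deg) = 0.374607
sin(theta2) = V2/V1 * sin(theta1) = 5444/2083 * 0.374607 = 0.979049
theta2 = arcsin(0.979049) = 78.2509 degrees

78.2509


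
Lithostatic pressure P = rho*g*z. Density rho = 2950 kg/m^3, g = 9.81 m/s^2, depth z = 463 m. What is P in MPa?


P = rho * g * z / 1e6
= 2950 * 9.81 * 463 / 1e6
= 13398988.5 / 1e6
= 13.399 MPa

13.399


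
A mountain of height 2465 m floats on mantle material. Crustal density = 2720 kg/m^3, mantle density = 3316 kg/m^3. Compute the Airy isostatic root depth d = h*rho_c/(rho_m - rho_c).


rho_m - rho_c = 3316 - 2720 = 596
d = 2465 * 2720 / 596
= 6704800 / 596
= 11249.66 m

11249.66


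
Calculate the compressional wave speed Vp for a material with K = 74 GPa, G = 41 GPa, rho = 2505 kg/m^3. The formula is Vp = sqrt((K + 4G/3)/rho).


First compute the effective modulus:
K + 4G/3 = 74e9 + 4*41e9/3 = 128666666666.67 Pa
Then divide by density:
128666666666.67 / 2505 = 51363938.7891 Pa/(kg/m^3)
Take the square root:
Vp = sqrt(51363938.7891) = 7166.86 m/s

7166.86


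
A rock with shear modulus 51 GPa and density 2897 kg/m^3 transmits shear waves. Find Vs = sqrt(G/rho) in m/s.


Convert G to Pa: G = 51e9 Pa
Compute G/rho = 51e9 / 2897 = 17604418.3638
Vs = sqrt(17604418.3638) = 4195.76 m/s

4195.76


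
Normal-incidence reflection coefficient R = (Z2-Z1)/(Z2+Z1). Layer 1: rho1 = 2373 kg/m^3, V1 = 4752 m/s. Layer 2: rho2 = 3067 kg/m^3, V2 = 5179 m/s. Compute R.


Z1 = 2373 * 4752 = 11276496
Z2 = 3067 * 5179 = 15883993
R = (15883993 - 11276496) / (15883993 + 11276496) = 4607497 / 27160489 = 0.1696

0.1696


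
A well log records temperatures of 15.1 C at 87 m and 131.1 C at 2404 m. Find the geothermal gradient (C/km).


dT = 131.1 - 15.1 = 116.0 C
dz = 2404 - 87 = 2317 m
gradient = dT/dz * 1000 = 116.0/2317 * 1000 = 50.0647 C/km

50.0647


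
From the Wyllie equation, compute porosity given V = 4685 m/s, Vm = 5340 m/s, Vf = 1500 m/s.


1/V - 1/Vm = 1/4685 - 1/5340 = 2.618e-05
1/Vf - 1/Vm = 1/1500 - 1/5340 = 0.0004794
phi = 2.618e-05 / 0.0004794 = 0.0546

0.0546


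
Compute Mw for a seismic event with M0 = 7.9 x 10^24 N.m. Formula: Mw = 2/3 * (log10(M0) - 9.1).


log10(M0) = log10(7.9 x 10^24) = 24.8976
Mw = 2/3 * (24.8976 - 9.1)
= 2/3 * 15.7976
= 10.53

10.53


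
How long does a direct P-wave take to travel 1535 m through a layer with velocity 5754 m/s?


t = x / V
= 1535 / 5754
= 0.2668 s

0.2668


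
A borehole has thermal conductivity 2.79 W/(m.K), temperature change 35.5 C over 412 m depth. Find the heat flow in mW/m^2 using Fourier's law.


q = k * dT / dz * 1000
= 2.79 * 35.5 / 412 * 1000
= 0.2404 * 1000
= 240.4005 mW/m^2

240.4005


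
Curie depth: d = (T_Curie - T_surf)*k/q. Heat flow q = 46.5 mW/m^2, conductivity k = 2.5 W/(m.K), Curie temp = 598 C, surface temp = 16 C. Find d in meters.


T_Curie - T_surf = 598 - 16 = 582 C
Convert q to W/m^2: 46.5 mW/m^2 = 0.0465 W/m^2
d = 582 * 2.5 / 0.0465 = 31290.32 m

31290.32


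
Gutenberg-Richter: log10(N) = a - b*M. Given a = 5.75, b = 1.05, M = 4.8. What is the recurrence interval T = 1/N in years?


log10(N) = 5.75 - 1.05*4.8 = 0.71
N = 10^0.71 = 5.128614
T = 1/N = 1/5.128614 = 0.195 years

0.195


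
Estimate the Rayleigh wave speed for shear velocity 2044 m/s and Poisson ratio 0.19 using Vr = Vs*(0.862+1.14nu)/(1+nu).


Numerator factor = 0.862 + 1.14*0.19 = 1.0786
Denominator = 1 + 0.19 = 1.19
Vr = 2044 * 1.0786 / 1.19 = 1852.65 m/s

1852.65


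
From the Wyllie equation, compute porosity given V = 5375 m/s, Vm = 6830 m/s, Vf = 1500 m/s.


1/V - 1/Vm = 1/5375 - 1/6830 = 3.963e-05
1/Vf - 1/Vm = 1/1500 - 1/6830 = 0.00052025
phi = 3.963e-05 / 0.00052025 = 0.0762

0.0762


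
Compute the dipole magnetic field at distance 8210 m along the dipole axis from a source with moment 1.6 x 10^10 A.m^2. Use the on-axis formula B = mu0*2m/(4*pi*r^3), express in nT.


m = 1.6 x 10^10 = 16000000000 A.m^2
2m = 32000000000 A.m^2
r^3 = 8210^3 = 553387661000
B = (4pi*10^-7) * 32000000000 / (4*pi * 553387661000) * 1e9
= 40212.385966 / 6954074441539.36 * 1e9
= 5.7826 nT

5.7826


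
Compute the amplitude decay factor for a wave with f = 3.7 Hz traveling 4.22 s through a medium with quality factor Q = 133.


pi*f*t/Q = pi*3.7*4.22/133 = 0.368818
A/A0 = exp(-0.368818) = 0.691551

0.691551


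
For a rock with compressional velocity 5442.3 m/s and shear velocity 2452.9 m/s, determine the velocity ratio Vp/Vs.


Vp/Vs = 5442.3 / 2452.9
= 2.2187

2.2187


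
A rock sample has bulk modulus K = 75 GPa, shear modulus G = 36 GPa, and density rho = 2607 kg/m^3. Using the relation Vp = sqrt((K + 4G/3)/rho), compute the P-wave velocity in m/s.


First compute the effective modulus:
K + 4G/3 = 75e9 + 4*36e9/3 = 123000000000.0 Pa
Then divide by density:
123000000000.0 / 2607 = 47180667.4338 Pa/(kg/m^3)
Take the square root:
Vp = sqrt(47180667.4338) = 6868.82 m/s

6868.82


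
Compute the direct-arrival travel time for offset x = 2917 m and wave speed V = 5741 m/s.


t = x / V
= 2917 / 5741
= 0.5081 s

0.5081


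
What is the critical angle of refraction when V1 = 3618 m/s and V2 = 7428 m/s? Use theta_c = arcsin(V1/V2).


V1/V2 = 3618/7428 = 0.487076
theta_c = arcsin(0.487076) = 29.1486 degrees

29.1486


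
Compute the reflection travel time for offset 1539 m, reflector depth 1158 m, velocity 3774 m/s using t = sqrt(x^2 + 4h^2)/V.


x^2 + 4h^2 = 1539^2 + 4*1158^2 = 2368521 + 5363856 = 7732377
sqrt(7732377) = 2780.7152
t = 2780.7152 / 3774 = 0.7368 s

0.7368


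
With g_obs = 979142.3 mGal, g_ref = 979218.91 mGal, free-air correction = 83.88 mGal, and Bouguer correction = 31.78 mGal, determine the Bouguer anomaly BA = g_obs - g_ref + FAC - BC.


BA = g_obs - g_ref + FAC - BC
= 979142.3 - 979218.91 + 83.88 - 31.78
= -24.51 mGal

-24.51
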